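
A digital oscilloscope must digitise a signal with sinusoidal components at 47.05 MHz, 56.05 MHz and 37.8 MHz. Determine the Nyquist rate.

Highest-frequency component: 56.05 MHz.
Nyquist rate = 2 × 56.05 MHz = 112.1 MHz.

112.1 MHz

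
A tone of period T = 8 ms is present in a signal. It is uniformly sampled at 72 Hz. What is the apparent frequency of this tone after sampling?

19 Hz

T = 8 ms → f = 1/T = 125 Hz.
125 Hz mod fs = 53 Hz.
53 Hz > fs/2 = 36 Hz, folds to fs − 53 Hz = 19 Hz.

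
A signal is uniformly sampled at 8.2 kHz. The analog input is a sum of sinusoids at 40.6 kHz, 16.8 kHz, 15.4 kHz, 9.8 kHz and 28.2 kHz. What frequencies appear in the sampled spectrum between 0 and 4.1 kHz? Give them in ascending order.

0.4 kHz, 1 kHz, 1.6 kHz, 3.6 kHz

fs/2 = 4.1 kHz.
40.6 kHz mod fs = 7.8 kHz.
7.8 kHz > fs/2 = 4.1 kHz, folds to fs − 7.8 kHz = 0.4 kHz.
16.8 kHz mod fs = 0.4 kHz.
0.4 kHz ≤ fs/2 = 4.1 kHz, appears at 0.4 kHz.
15.4 kHz mod fs = 7.2 kHz.
7.2 kHz > fs/2 = 4.1 kHz, folds to fs − 7.2 kHz = 1 kHz.
9.8 kHz mod fs = 1.6 kHz.
1.6 kHz ≤ fs/2 = 4.1 kHz, appears at 1.6 kHz.
28.2 kHz mod fs = 3.6 kHz.
3.6 kHz ≤ fs/2 = 4.1 kHz, appears at 3.6 kHz.
Distinct values: {0.4 kHz, 1 kHz, 1.6 kHz, 3.6 kHz}.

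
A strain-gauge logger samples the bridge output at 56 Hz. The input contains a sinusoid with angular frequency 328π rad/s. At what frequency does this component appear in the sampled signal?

4 Hz

ω = 328π rad/s → f = ω/(2π) = 164 Hz.
164 Hz mod fs = 52 Hz.
52 Hz > fs/2 = 28 Hz, folds to fs − 52 Hz = 4 Hz.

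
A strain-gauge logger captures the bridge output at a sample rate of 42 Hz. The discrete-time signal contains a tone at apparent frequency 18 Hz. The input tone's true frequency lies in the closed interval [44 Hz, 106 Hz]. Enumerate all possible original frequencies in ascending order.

Frequencies that alias to 18 Hz are k·fs ± 18 Hz for integer k ≥ 0.
k=0: 18 Hz.
k=1: 24 Hz, 60 Hz.
k=2: 66 Hz, 102 Hz.
k=3: 108 Hz, 144 Hz.
Within [44 Hz, 106 Hz]: 60 Hz, 66 Hz, 102 Hz.

60 Hz, 66 Hz, 102 Hz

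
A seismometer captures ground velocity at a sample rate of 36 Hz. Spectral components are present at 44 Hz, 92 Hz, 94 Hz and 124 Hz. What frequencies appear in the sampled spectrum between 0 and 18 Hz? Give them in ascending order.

fs/2 = 18 Hz.
44 Hz mod fs = 8 Hz.
8 Hz ≤ fs/2 = 18 Hz, appears at 8 Hz.
92 Hz mod fs = 20 Hz.
20 Hz > fs/2 = 18 Hz, folds to fs − 20 Hz = 16 Hz.
94 Hz mod fs = 22 Hz.
22 Hz > fs/2 = 18 Hz, folds to fs − 22 Hz = 14 Hz.
124 Hz mod fs = 16 Hz.
16 Hz ≤ fs/2 = 18 Hz, appears at 16 Hz.
Distinct values: {8 Hz, 14 Hz, 16 Hz}.

8 Hz, 14 Hz, 16 Hz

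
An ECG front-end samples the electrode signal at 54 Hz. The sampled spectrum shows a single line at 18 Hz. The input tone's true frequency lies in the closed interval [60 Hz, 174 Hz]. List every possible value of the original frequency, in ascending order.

72 Hz, 90 Hz, 126 Hz, 144 Hz

Frequencies that alias to 18 Hz are k·fs ± 18 Hz for integer k ≥ 0.
k=0: 18 Hz.
k=1: 36 Hz, 72 Hz.
k=2: 90 Hz, 126 Hz.
k=3: 144 Hz, 180 Hz.
k=4: 198 Hz, 234 Hz.
Within [60 Hz, 174 Hz]: 72 Hz, 90 Hz, 126 Hz, 144 Hz.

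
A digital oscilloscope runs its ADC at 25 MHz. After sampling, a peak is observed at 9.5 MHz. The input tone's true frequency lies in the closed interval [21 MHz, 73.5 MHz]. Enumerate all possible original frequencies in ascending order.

Frequencies that alias to 9.5 MHz are k·fs ± 9.5 MHz for integer k ≥ 0.
k=0: 9.5 MHz.
k=1: 15.5 MHz, 34.5 MHz.
k=2: 40.5 MHz, 59.5 MHz.
k=3: 65.5 MHz, 84.5 MHz.
k=4: 90.5 MHz, 109.5 MHz.
Within [21 MHz, 73.5 MHz]: 34.5 MHz, 40.5 MHz, 59.5 MHz, 65.5 MHz.

34.5 MHz, 40.5 MHz, 59.5 MHz, 65.5 MHz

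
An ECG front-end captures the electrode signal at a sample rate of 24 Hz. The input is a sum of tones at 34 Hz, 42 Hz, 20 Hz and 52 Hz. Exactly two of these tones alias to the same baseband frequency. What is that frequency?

4 Hz

fs/2 = 12 Hz.
34 Hz mod fs = 10 Hz.
10 Hz ≤ fs/2 = 12 Hz, appears at 10 Hz.
42 Hz mod fs = 18 Hz.
18 Hz > fs/2 = 12 Hz, folds to fs − 18 Hz = 6 Hz.
20 Hz > fs/2 = 12 Hz, folds to fs − 20 Hz = 4 Hz.
52 Hz mod fs = 4 Hz.
4 Hz ≤ fs/2 = 12 Hz, appears at 4 Hz.
20 Hz and 52 Hz both map to 4 Hz.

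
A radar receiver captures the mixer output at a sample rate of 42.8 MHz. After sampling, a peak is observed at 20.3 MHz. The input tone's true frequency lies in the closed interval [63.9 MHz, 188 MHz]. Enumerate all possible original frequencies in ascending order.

Frequencies that alias to 20.3 MHz are k·fs ± 20.3 MHz for integer k ≥ 0.
k=0: 20.3 MHz.
k=1: 22.5 MHz, 63.1 MHz.
k=2: 65.3 MHz, 105.9 MHz.
k=3: 108.1 MHz, 148.7 MHz.
k=4: 150.9 MHz, 191.5 MHz.
k=5: 193.7 MHz, 234.3 MHz.
Within [63.9 MHz, 188 MHz]: 65.3 MHz, 105.9 MHz, 108.1 MHz, 148.7 MHz, 150.9 MHz.

65.3 MHz, 105.9 MHz, 108.1 MHz, 148.7 MHz, 150.9 MHz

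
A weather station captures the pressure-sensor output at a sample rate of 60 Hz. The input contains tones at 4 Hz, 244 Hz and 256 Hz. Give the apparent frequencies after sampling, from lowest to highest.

4 Hz, 16 Hz

fs/2 = 30 Hz.
4 Hz ≤ fs/2 = 30 Hz, passes unchanged.
244 Hz mod fs = 4 Hz.
4 Hz ≤ fs/2 = 30 Hz, appears at 4 Hz.
256 Hz mod fs = 16 Hz.
16 Hz ≤ fs/2 = 30 Hz, appears at 16 Hz.
Distinct values: {4 Hz, 16 Hz}.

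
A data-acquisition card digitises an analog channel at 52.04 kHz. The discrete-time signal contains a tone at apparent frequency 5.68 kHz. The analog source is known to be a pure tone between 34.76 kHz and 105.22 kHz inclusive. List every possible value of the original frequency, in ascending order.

46.36 kHz, 57.72 kHz, 98.4 kHz

Frequencies that alias to 5.68 kHz are k·fs ± 5.68 kHz for integer k ≥ 0.
k=0: 5.68 kHz.
k=1: 46.36 kHz, 57.72 kHz.
k=2: 98.4 kHz, 109.76 kHz.
k=3: 150.44 kHz, 161.8 kHz.
Within [34.76 kHz, 105.22 kHz]: 46.36 kHz, 57.72 kHz, 98.4 kHz.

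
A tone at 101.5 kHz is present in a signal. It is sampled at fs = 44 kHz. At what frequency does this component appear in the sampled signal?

101.5 kHz mod fs = 13.5 kHz.
13.5 kHz ≤ fs/2 = 22 kHz, appears at 13.5 kHz.

13.5 kHz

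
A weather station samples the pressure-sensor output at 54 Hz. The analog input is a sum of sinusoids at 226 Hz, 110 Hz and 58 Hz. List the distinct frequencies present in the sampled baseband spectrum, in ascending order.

2 Hz, 4 Hz, 10 Hz

fs/2 = 27 Hz.
226 Hz mod fs = 10 Hz.
10 Hz ≤ fs/2 = 27 Hz, appears at 10 Hz.
110 Hz mod fs = 2 Hz.
2 Hz ≤ fs/2 = 27 Hz, appears at 2 Hz.
58 Hz mod fs = 4 Hz.
4 Hz ≤ fs/2 = 27 Hz, appears at 4 Hz.
Distinct values: {2 Hz, 4 Hz, 10 Hz}.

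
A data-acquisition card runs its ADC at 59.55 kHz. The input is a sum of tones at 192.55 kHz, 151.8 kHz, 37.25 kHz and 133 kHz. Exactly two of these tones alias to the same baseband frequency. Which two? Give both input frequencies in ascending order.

133 kHz, 192.55 kHz

fs/2 = 29.775 kHz.
192.55 kHz mod fs = 13.9 kHz.
13.9 kHz ≤ fs/2 = 29.775 kHz, appears at 13.9 kHz.
151.8 kHz mod fs = 32.7 kHz.
32.7 kHz > fs/2 = 29.775 kHz, folds to fs − 32.7 kHz = 26.85 kHz.
37.25 kHz > fs/2 = 29.775 kHz, folds to fs − 37.25 kHz = 22.3 kHz.
133 kHz mod fs = 13.9 kHz.
13.9 kHz ≤ fs/2 = 29.775 kHz, appears at 13.9 kHz.
133 kHz and 192.55 kHz both map to 13.9 kHz.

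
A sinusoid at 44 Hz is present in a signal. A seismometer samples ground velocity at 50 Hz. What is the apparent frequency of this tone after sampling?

44 Hz > fs/2 = 25 Hz, folds to fs − 44 Hz = 6 Hz.

6 Hz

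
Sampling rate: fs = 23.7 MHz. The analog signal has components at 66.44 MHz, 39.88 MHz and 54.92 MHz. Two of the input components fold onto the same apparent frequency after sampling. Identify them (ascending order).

fs/2 = 11.85 MHz.
66.44 MHz mod fs = 19.04 MHz.
19.04 MHz > fs/2 = 11.85 MHz, folds to fs − 19.04 MHz = 4.66 MHz.
39.88 MHz mod fs = 16.18 MHz.
16.18 MHz > fs/2 = 11.85 MHz, folds to fs − 16.18 MHz = 7.52 MHz.
54.92 MHz mod fs = 7.52 MHz.
7.52 MHz ≤ fs/2 = 11.85 MHz, appears at 7.52 MHz.
39.88 MHz and 54.92 MHz both map to 7.52 MHz.

39.88 MHz, 54.92 MHz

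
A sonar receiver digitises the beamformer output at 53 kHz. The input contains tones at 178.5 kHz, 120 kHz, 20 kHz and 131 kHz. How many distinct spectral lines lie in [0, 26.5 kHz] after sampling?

fs/2 = 26.5 kHz.
178.5 kHz mod fs = 19.5 kHz.
19.5 kHz ≤ fs/2 = 26.5 kHz, appears at 19.5 kHz.
120 kHz mod fs = 14 kHz.
14 kHz ≤ fs/2 = 26.5 kHz, appears at 14 kHz.
20 kHz ≤ fs/2 = 26.5 kHz, passes unchanged.
131 kHz mod fs = 25 kHz.
25 kHz ≤ fs/2 = 26.5 kHz, appears at 25 kHz.
Distinct values: {14 kHz, 19.5 kHz, 20 kHz, 25 kHz} → 4.

4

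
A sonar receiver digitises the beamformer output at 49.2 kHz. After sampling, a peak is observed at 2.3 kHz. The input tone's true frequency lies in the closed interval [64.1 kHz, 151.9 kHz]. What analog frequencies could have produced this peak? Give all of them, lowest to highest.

Frequencies that alias to 2.3 kHz are k·fs ± 2.3 kHz for integer k ≥ 0.
k=0: 2.3 kHz.
k=1: 46.9 kHz, 51.5 kHz.
k=2: 96.1 kHz, 100.7 kHz.
k=3: 145.3 kHz, 149.9 kHz.
k=4: 194.5 kHz, 199.1 kHz.
Within [64.1 kHz, 151.9 kHz]: 96.1 kHz, 100.7 kHz, 145.3 kHz, 149.9 kHz.

96.1 kHz, 100.7 kHz, 145.3 kHz, 149.9 kHz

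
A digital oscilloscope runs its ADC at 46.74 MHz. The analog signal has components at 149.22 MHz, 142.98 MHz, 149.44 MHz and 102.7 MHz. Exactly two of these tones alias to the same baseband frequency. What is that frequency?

9.22 MHz

fs/2 = 23.37 MHz.
149.22 MHz mod fs = 9 MHz.
9 MHz ≤ fs/2 = 23.37 MHz, appears at 9 MHz.
142.98 MHz mod fs = 2.76 MHz.
2.76 MHz ≤ fs/2 = 23.37 MHz, appears at 2.76 MHz.
149.44 MHz mod fs = 9.22 MHz.
9.22 MHz ≤ fs/2 = 23.37 MHz, appears at 9.22 MHz.
102.7 MHz mod fs = 9.22 MHz.
9.22 MHz ≤ fs/2 = 23.37 MHz, appears at 9.22 MHz.
102.7 MHz and 149.44 MHz both map to 9.22 MHz.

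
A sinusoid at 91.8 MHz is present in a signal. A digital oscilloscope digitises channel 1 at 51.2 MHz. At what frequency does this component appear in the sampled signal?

10.6 MHz

91.8 MHz mod fs = 40.6 MHz.
40.6 MHz > fs/2 = 25.6 MHz, folds to fs − 40.6 MHz = 10.6 MHz.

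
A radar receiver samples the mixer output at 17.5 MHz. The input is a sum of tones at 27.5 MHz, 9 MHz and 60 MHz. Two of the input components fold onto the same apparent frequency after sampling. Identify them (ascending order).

27.5 MHz, 60 MHz

fs/2 = 8.75 MHz.
27.5 MHz mod fs = 10 MHz.
10 MHz > fs/2 = 8.75 MHz, folds to fs − 10 MHz = 7.5 MHz.
9 MHz > fs/2 = 8.75 MHz, folds to fs − 9 MHz = 8.5 MHz.
60 MHz mod fs = 7.5 MHz.
7.5 MHz ≤ fs/2 = 8.75 MHz, appears at 7.5 MHz.
27.5 MHz and 60 MHz both map to 7.5 MHz.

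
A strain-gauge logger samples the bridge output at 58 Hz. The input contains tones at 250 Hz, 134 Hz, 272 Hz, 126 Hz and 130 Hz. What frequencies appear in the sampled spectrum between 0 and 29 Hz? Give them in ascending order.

10 Hz, 14 Hz, 18 Hz

fs/2 = 29 Hz.
250 Hz mod fs = 18 Hz.
18 Hz ≤ fs/2 = 29 Hz, appears at 18 Hz.
134 Hz mod fs = 18 Hz.
18 Hz ≤ fs/2 = 29 Hz, appears at 18 Hz.
272 Hz mod fs = 40 Hz.
40 Hz > fs/2 = 29 Hz, folds to fs − 40 Hz = 18 Hz.
126 Hz mod fs = 10 Hz.
10 Hz ≤ fs/2 = 29 Hz, appears at 10 Hz.
130 Hz mod fs = 14 Hz.
14 Hz ≤ fs/2 = 29 Hz, appears at 14 Hz.
Distinct values: {10 Hz, 14 Hz, 18 Hz}.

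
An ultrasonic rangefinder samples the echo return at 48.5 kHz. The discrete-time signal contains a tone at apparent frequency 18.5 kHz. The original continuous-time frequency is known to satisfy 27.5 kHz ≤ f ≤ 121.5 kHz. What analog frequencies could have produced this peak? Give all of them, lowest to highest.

30 kHz, 67 kHz, 78.5 kHz, 115.5 kHz

Frequencies that alias to 18.5 kHz are k·fs ± 18.5 kHz for integer k ≥ 0.
k=0: 18.5 kHz.
k=1: 30 kHz, 67 kHz.
k=2: 78.5 kHz, 115.5 kHz.
k=3: 127 kHz, 164 kHz.
Within [27.5 kHz, 121.5 kHz]: 30 kHz, 67 kHz, 78.5 kHz, 115.5 kHz.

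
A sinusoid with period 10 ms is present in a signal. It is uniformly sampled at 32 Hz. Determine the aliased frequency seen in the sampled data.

4 Hz

T = 10 ms → f = 1/T = 100 Hz.
100 Hz mod fs = 4 Hz.
4 Hz ≤ fs/2 = 16 Hz, appears at 4 Hz.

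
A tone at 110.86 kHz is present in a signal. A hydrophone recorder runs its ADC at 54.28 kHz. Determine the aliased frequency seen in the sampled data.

2.3 kHz

110.86 kHz mod fs = 2.3 kHz.
2.3 kHz ≤ fs/2 = 27.14 kHz, appears at 2.3 kHz.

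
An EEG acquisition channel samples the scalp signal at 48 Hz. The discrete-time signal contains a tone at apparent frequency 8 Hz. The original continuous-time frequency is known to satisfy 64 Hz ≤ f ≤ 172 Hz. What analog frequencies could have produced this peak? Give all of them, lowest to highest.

Frequencies that alias to 8 Hz are k·fs ± 8 Hz for integer k ≥ 0.
k=0: 8 Hz.
k=1: 40 Hz, 56 Hz.
k=2: 88 Hz, 104 Hz.
k=3: 136 Hz, 152 Hz.
k=4: 184 Hz, 200 Hz.
Within [64 Hz, 172 Hz]: 88 Hz, 104 Hz, 136 Hz, 152 Hz.

88 Hz, 104 Hz, 136 Hz, 152 Hz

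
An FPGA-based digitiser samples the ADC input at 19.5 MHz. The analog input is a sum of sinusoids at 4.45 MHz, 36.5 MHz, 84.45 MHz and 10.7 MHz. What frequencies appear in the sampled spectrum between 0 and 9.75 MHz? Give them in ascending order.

2.5 MHz, 4.45 MHz, 6.45 MHz, 8.8 MHz

fs/2 = 9.75 MHz.
4.45 MHz ≤ fs/2 = 9.75 MHz, passes unchanged.
36.5 MHz mod fs = 17 MHz.
17 MHz > fs/2 = 9.75 MHz, folds to fs − 17 MHz = 2.5 MHz.
84.45 MHz mod fs = 6.45 MHz.
6.45 MHz ≤ fs/2 = 9.75 MHz, appears at 6.45 MHz.
10.7 MHz > fs/2 = 9.75 MHz, folds to fs − 10.7 MHz = 8.8 MHz.
Distinct values: {2.5 MHz, 4.45 MHz, 6.45 MHz, 8.8 MHz}.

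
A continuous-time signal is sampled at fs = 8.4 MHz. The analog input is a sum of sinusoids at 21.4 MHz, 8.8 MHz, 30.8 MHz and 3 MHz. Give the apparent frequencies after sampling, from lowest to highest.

0.4 MHz, 2.8 MHz, 3 MHz, 3.8 MHz

fs/2 = 4.2 MHz.
21.4 MHz mod fs = 4.6 MHz.
4.6 MHz > fs/2 = 4.2 MHz, folds to fs − 4.6 MHz = 3.8 MHz.
8.8 MHz mod fs = 0.4 MHz.
0.4 MHz ≤ fs/2 = 4.2 MHz, appears at 0.4 MHz.
30.8 MHz mod fs = 5.6 MHz.
5.6 MHz > fs/2 = 4.2 MHz, folds to fs − 5.6 MHz = 2.8 MHz.
3 MHz ≤ fs/2 = 4.2 MHz, passes unchanged.
Distinct values: {0.4 MHz, 2.8 MHz, 3 MHz, 3.8 MHz}.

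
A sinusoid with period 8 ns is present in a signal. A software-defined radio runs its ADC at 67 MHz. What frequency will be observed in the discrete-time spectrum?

9 MHz

T = 8 ns → f = 1/T = 125 MHz.
125 MHz mod fs = 58 MHz.
58 MHz > fs/2 = 33.5 MHz, folds to fs − 58 MHz = 9 MHz.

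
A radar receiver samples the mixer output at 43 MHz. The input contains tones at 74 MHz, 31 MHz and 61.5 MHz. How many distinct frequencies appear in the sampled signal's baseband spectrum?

fs/2 = 21.5 MHz.
74 MHz mod fs = 31 MHz.
31 MHz > fs/2 = 21.5 MHz, folds to fs − 31 MHz = 12 MHz.
31 MHz > fs/2 = 21.5 MHz, folds to fs − 31 MHz = 12 MHz.
61.5 MHz mod fs = 18.5 MHz.
18.5 MHz ≤ fs/2 = 21.5 MHz, appears at 18.5 MHz.
Distinct values: {12 MHz, 18.5 MHz} → 2.

2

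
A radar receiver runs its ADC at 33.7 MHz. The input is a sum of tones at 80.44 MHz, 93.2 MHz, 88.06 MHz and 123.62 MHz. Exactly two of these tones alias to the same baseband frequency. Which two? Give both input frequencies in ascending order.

80.44 MHz, 88.06 MHz

fs/2 = 16.85 MHz.
80.44 MHz mod fs = 13.04 MHz.
13.04 MHz ≤ fs/2 = 16.85 MHz, appears at 13.04 MHz.
93.2 MHz mod fs = 25.8 MHz.
25.8 MHz > fs/2 = 16.85 MHz, folds to fs − 25.8 MHz = 7.9 MHz.
88.06 MHz mod fs = 20.66 MHz.
20.66 MHz > fs/2 = 16.85 MHz, folds to fs − 20.66 MHz = 13.04 MHz.
123.62 MHz mod fs = 22.52 MHz.
22.52 MHz > fs/2 = 16.85 MHz, folds to fs − 22.52 MHz = 11.18 MHz.
80.44 MHz and 88.06 MHz both map to 13.04 MHz.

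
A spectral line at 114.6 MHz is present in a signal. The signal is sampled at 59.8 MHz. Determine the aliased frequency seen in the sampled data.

114.6 MHz mod fs = 54.8 MHz.
54.8 MHz > fs/2 = 29.9 MHz, folds to fs − 54.8 MHz = 5 MHz.

5 MHz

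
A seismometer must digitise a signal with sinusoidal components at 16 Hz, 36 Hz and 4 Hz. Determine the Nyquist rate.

Highest-frequency component: 36 Hz.
Nyquist rate = 2 × 36 Hz = 72 Hz.

72 Hz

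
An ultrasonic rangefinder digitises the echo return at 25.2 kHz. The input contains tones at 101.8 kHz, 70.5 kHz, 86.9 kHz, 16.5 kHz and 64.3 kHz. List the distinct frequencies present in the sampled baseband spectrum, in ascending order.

fs/2 = 12.6 kHz.
101.8 kHz mod fs = 1 kHz.
1 kHz ≤ fs/2 = 12.6 kHz, appears at 1 kHz.
70.5 kHz mod fs = 20.1 kHz.
20.1 kHz > fs/2 = 12.6 kHz, folds to fs − 20.1 kHz = 5.1 kHz.
86.9 kHz mod fs = 11.3 kHz.
11.3 kHz ≤ fs/2 = 12.6 kHz, appears at 11.3 kHz.
16.5 kHz > fs/2 = 12.6 kHz, folds to fs − 16.5 kHz = 8.7 kHz.
64.3 kHz mod fs = 13.9 kHz.
13.9 kHz > fs/2 = 12.6 kHz, folds to fs − 13.9 kHz = 11.3 kHz.
Distinct values: {1 kHz, 5.1 kHz, 8.7 kHz, 11.3 kHz}.

1 kHz, 5.1 kHz, 8.7 kHz, 11.3 kHz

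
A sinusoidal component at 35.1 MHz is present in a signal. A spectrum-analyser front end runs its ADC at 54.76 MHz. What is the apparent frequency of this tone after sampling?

19.66 MHz

35.1 MHz > fs/2 = 27.38 MHz, folds to fs − 35.1 MHz = 19.66 MHz.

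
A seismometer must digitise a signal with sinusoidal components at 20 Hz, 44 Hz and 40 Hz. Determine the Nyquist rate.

Highest-frequency component: 44 Hz.
Nyquist rate = 2 × 44 Hz = 88 Hz.

88 Hz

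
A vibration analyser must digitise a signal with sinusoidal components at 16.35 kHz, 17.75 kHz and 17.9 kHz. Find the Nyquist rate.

Highest-frequency component: 17.9 kHz.
Nyquist rate = 2 × 17.9 kHz = 35.8 kHz.

35.8 kHz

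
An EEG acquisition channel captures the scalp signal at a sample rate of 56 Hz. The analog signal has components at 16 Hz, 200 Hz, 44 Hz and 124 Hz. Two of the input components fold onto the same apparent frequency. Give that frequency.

fs/2 = 28 Hz.
16 Hz ≤ fs/2 = 28 Hz, passes unchanged.
200 Hz mod fs = 32 Hz.
32 Hz > fs/2 = 28 Hz, folds to fs − 32 Hz = 24 Hz.
44 Hz > fs/2 = 28 Hz, folds to fs − 44 Hz = 12 Hz.
124 Hz mod fs = 12 Hz.
12 Hz ≤ fs/2 = 28 Hz, appears at 12 Hz.
44 Hz and 124 Hz both map to 12 Hz.

12 Hz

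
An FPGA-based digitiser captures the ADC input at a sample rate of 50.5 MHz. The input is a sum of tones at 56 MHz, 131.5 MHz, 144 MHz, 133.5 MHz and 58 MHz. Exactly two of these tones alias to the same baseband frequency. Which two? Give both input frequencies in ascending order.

58 MHz, 144 MHz

fs/2 = 25.25 MHz.
56 MHz mod fs = 5.5 MHz.
5.5 MHz ≤ fs/2 = 25.25 MHz, appears at 5.5 MHz.
131.5 MHz mod fs = 30.5 MHz.
30.5 MHz > fs/2 = 25.25 MHz, folds to fs − 30.5 MHz = 20 MHz.
144 MHz mod fs = 43 MHz.
43 MHz > fs/2 = 25.25 MHz, folds to fs − 43 MHz = 7.5 MHz.
133.5 MHz mod fs = 32.5 MHz.
32.5 MHz > fs/2 = 25.25 MHz, folds to fs − 32.5 MHz = 18 MHz.
58 MHz mod fs = 7.5 MHz.
7.5 MHz ≤ fs/2 = 25.25 MHz, appears at 7.5 MHz.
58 MHz and 144 MHz both map to 7.5 MHz.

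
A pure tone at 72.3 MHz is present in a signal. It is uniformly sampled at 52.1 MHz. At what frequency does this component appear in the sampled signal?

20.2 MHz

72.3 MHz mod fs = 20.2 MHz.
20.2 MHz ≤ fs/2 = 26.05 MHz, appears at 20.2 MHz.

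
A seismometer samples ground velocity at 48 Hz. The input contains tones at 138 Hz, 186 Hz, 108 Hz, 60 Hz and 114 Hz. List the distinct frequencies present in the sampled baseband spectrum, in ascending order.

fs/2 = 24 Hz.
138 Hz mod fs = 42 Hz.
42 Hz > fs/2 = 24 Hz, folds to fs − 42 Hz = 6 Hz.
186 Hz mod fs = 42 Hz.
42 Hz > fs/2 = 24 Hz, folds to fs − 42 Hz = 6 Hz.
108 Hz mod fs = 12 Hz.
12 Hz ≤ fs/2 = 24 Hz, appears at 12 Hz.
60 Hz mod fs = 12 Hz.
12 Hz ≤ fs/2 = 24 Hz, appears at 12 Hz.
114 Hz mod fs = 18 Hz.
18 Hz ≤ fs/2 = 24 Hz, appears at 18 Hz.
Distinct values: {6 Hz, 12 Hz, 18 Hz}.

6 Hz, 12 Hz, 18 Hz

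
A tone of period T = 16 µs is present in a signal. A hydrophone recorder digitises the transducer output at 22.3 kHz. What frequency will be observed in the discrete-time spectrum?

4.4 kHz

T = 16 µs → f = 1/T = 62.5 kHz.
62.5 kHz mod fs = 17.9 kHz.
17.9 kHz > fs/2 = 11.15 kHz, folds to fs − 17.9 kHz = 4.4 kHz.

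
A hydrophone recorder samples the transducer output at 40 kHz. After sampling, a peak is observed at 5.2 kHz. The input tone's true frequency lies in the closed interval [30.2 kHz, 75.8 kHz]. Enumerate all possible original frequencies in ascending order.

34.8 kHz, 45.2 kHz, 74.8 kHz

Frequencies that alias to 5.2 kHz are k·fs ± 5.2 kHz for integer k ≥ 0.
k=0: 5.2 kHz.
k=1: 34.8 kHz, 45.2 kHz.
k=2: 74.8 kHz, 85.2 kHz.
k=3: 114.8 kHz, 125.2 kHz.
Within [30.2 kHz, 75.8 kHz]: 34.8 kHz, 45.2 kHz, 74.8 kHz.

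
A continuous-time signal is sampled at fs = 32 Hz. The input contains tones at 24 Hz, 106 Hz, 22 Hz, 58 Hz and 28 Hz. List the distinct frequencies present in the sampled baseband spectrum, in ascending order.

4 Hz, 6 Hz, 8 Hz, 10 Hz

fs/2 = 16 Hz.
24 Hz > fs/2 = 16 Hz, folds to fs − 24 Hz = 8 Hz.
106 Hz mod fs = 10 Hz.
10 Hz ≤ fs/2 = 16 Hz, appears at 10 Hz.
22 Hz > fs/2 = 16 Hz, folds to fs − 22 Hz = 10 Hz.
58 Hz mod fs = 26 Hz.
26 Hz > fs/2 = 16 Hz, folds to fs − 26 Hz = 6 Hz.
28 Hz > fs/2 = 16 Hz, folds to fs − 28 Hz = 4 Hz.
Distinct values: {4 Hz, 6 Hz, 8 Hz, 10 Hz}.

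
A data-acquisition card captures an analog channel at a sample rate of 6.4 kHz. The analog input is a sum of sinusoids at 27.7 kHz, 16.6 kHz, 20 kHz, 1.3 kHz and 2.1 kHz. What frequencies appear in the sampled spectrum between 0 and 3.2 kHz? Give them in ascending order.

0.8 kHz, 1.3 kHz, 2.1 kHz, 2.6 kHz

fs/2 = 3.2 kHz.
27.7 kHz mod fs = 2.1 kHz.
2.1 kHz ≤ fs/2 = 3.2 kHz, appears at 2.1 kHz.
16.6 kHz mod fs = 3.8 kHz.
3.8 kHz > fs/2 = 3.2 kHz, folds to fs − 3.8 kHz = 2.6 kHz.
20 kHz mod fs = 0.8 kHz.
0.8 kHz ≤ fs/2 = 3.2 kHz, appears at 0.8 kHz.
1.3 kHz ≤ fs/2 = 3.2 kHz, passes unchanged.
2.1 kHz ≤ fs/2 = 3.2 kHz, passes unchanged.
Distinct values: {0.8 kHz, 1.3 kHz, 2.1 kHz, 2.6 kHz}.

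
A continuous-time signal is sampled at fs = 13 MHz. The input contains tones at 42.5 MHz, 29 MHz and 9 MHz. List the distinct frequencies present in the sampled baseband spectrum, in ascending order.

3 MHz, 3.5 MHz, 4 MHz

fs/2 = 6.5 MHz.
42.5 MHz mod fs = 3.5 MHz.
3.5 MHz ≤ fs/2 = 6.5 MHz, appears at 3.5 MHz.
29 MHz mod fs = 3 MHz.
3 MHz ≤ fs/2 = 6.5 MHz, appears at 3 MHz.
9 MHz > fs/2 = 6.5 MHz, folds to fs − 9 MHz = 4 MHz.
Distinct values: {3 MHz, 3.5 MHz, 4 MHz}.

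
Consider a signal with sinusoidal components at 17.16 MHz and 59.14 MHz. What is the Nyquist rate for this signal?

118.28 MHz

Highest-frequency component: 59.14 MHz.
Nyquist rate = 2 × 59.14 MHz = 118.28 MHz.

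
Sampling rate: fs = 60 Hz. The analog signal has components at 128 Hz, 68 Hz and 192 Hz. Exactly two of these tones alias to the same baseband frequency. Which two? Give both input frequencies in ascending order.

fs/2 = 30 Hz.
128 Hz mod fs = 8 Hz.
8 Hz ≤ fs/2 = 30 Hz, appears at 8 Hz.
68 Hz mod fs = 8 Hz.
8 Hz ≤ fs/2 = 30 Hz, appears at 8 Hz.
192 Hz mod fs = 12 Hz.
12 Hz ≤ fs/2 = 30 Hz, appears at 12 Hz.
68 Hz and 128 Hz both map to 8 Hz.

68 Hz, 128 Hz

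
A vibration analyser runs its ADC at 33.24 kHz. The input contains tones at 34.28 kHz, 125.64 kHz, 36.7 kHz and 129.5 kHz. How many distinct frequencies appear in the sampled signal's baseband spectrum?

3

fs/2 = 16.62 kHz.
34.28 kHz mod fs = 1.04 kHz.
1.04 kHz ≤ fs/2 = 16.62 kHz, appears at 1.04 kHz.
125.64 kHz mod fs = 25.92 kHz.
25.92 kHz > fs/2 = 16.62 kHz, folds to fs − 25.92 kHz = 7.32 kHz.
36.7 kHz mod fs = 3.46 kHz.
3.46 kHz ≤ fs/2 = 16.62 kHz, appears at 3.46 kHz.
129.5 kHz mod fs = 29.78 kHz.
29.78 kHz > fs/2 = 16.62 kHz, folds to fs − 29.78 kHz = 3.46 kHz.
Distinct values: {1.04 kHz, 3.46 kHz, 7.32 kHz} → 3.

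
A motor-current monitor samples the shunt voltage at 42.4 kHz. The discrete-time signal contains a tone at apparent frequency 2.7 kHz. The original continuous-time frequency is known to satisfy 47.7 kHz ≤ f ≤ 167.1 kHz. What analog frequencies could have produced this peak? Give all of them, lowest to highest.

82.1 kHz, 87.5 kHz, 124.5 kHz, 129.9 kHz, 166.9 kHz

Frequencies that alias to 2.7 kHz are k·fs ± 2.7 kHz for integer k ≥ 0.
k=0: 2.7 kHz.
k=1: 39.7 kHz, 45.1 kHz.
k=2: 82.1 kHz, 87.5 kHz.
k=3: 124.5 kHz, 129.9 kHz.
k=4: 166.9 kHz, 172.3 kHz.
k=5: 209.3 kHz, 214.7 kHz.
Within [47.7 kHz, 167.1 kHz]: 82.1 kHz, 87.5 kHz, 124.5 kHz, 129.9 kHz, 166.9 kHz.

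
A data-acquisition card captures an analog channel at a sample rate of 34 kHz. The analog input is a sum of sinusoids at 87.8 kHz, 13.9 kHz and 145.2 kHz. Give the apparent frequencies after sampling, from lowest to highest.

9.2 kHz, 13.9 kHz, 14.2 kHz

fs/2 = 17 kHz.
87.8 kHz mod fs = 19.8 kHz.
19.8 kHz > fs/2 = 17 kHz, folds to fs − 19.8 kHz = 14.2 kHz.
13.9 kHz ≤ fs/2 = 17 kHz, passes unchanged.
145.2 kHz mod fs = 9.2 kHz.
9.2 kHz ≤ fs/2 = 17 kHz, appears at 9.2 kHz.
Distinct values: {9.2 kHz, 13.9 kHz, 14.2 kHz}.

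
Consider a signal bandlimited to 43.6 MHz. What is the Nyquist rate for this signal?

Nyquist rate = 2 × 43.6 MHz = 87.2 MHz.

87.2 MHz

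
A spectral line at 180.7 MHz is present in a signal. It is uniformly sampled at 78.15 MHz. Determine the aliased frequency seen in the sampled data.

180.7 MHz mod fs = 24.4 MHz.
24.4 MHz ≤ fs/2 = 39.075 MHz, appears at 24.4 MHz.

24.4 MHz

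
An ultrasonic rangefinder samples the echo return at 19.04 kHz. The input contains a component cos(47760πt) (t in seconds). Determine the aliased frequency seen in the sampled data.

4.84 kHz

ω = 47760π rad/s → f = ω/(2π) = 23880 Hz = 23.88 kHz.
23.88 kHz mod fs = 4.84 kHz.
4.84 kHz ≤ fs/2 = 9.52 kHz, appears at 4.84 kHz.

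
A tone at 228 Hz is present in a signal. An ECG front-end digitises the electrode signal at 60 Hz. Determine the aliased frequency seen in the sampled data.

12 Hz

228 Hz mod fs = 48 Hz.
48 Hz > fs/2 = 30 Hz, folds to fs − 48 Hz = 12 Hz.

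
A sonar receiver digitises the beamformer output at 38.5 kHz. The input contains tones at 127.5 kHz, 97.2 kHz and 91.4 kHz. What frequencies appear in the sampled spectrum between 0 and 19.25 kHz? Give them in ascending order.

12 kHz, 14.4 kHz, 18.3 kHz

fs/2 = 19.25 kHz.
127.5 kHz mod fs = 12 kHz.
12 kHz ≤ fs/2 = 19.25 kHz, appears at 12 kHz.
97.2 kHz mod fs = 20.2 kHz.
20.2 kHz > fs/2 = 19.25 kHz, folds to fs − 20.2 kHz = 18.3 kHz.
91.4 kHz mod fs = 14.4 kHz.
14.4 kHz ≤ fs/2 = 19.25 kHz, appears at 14.4 kHz.
Distinct values: {12 kHz, 14.4 kHz, 18.3 kHz}.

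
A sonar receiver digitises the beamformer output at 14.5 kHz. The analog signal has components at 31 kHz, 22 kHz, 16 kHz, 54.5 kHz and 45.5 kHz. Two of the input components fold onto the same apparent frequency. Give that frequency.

2 kHz

fs/2 = 7.25 kHz.
31 kHz mod fs = 2 kHz.
2 kHz ≤ fs/2 = 7.25 kHz, appears at 2 kHz.
22 kHz mod fs = 7.5 kHz.
7.5 kHz > fs/2 = 7.25 kHz, folds to fs − 7.5 kHz = 7 kHz.
16 kHz mod fs = 1.5 kHz.
1.5 kHz ≤ fs/2 = 7.25 kHz, appears at 1.5 kHz.
54.5 kHz mod fs = 11 kHz.
11 kHz > fs/2 = 7.25 kHz, folds to fs − 11 kHz = 3.5 kHz.
45.5 kHz mod fs = 2 kHz.
2 kHz ≤ fs/2 = 7.25 kHz, appears at 2 kHz.
31 kHz and 45.5 kHz both map to 2 kHz.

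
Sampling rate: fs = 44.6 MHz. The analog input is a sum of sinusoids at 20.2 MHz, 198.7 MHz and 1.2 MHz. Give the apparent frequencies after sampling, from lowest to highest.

1.2 MHz, 20.2 MHz, 20.3 MHz

fs/2 = 22.3 MHz.
20.2 MHz ≤ fs/2 = 22.3 MHz, passes unchanged.
198.7 MHz mod fs = 20.3 MHz.
20.3 MHz ≤ fs/2 = 22.3 MHz, appears at 20.3 MHz.
1.2 MHz ≤ fs/2 = 22.3 MHz, passes unchanged.
Distinct values: {1.2 MHz, 20.2 MHz, 20.3 MHz}.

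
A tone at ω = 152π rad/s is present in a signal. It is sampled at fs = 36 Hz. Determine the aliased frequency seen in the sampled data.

ω = 152π rad/s → f = ω/(2π) = 76 Hz.
76 Hz mod fs = 4 Hz.
4 Hz ≤ fs/2 = 18 Hz, appears at 4 Hz.

4 Hz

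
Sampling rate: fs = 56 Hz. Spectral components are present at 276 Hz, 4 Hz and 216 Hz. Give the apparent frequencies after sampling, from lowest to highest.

4 Hz, 8 Hz

fs/2 = 28 Hz.
276 Hz mod fs = 52 Hz.
52 Hz > fs/2 = 28 Hz, folds to fs − 52 Hz = 4 Hz.
4 Hz ≤ fs/2 = 28 Hz, passes unchanged.
216 Hz mod fs = 48 Hz.
48 Hz > fs/2 = 28 Hz, folds to fs − 48 Hz = 8 Hz.
Distinct values: {4 Hz, 8 Hz}.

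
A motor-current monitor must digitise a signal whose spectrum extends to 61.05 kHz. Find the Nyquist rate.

122.1 kHz

Nyquist rate = 2 × 61.05 kHz = 122.1 kHz.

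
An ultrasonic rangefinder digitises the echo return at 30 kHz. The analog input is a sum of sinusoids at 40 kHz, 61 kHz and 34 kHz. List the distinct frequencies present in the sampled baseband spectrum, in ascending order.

fs/2 = 15 kHz.
40 kHz mod fs = 10 kHz.
10 kHz ≤ fs/2 = 15 kHz, appears at 10 kHz.
61 kHz mod fs = 1 kHz.
1 kHz ≤ fs/2 = 15 kHz, appears at 1 kHz.
34 kHz mod fs = 4 kHz.
4 kHz ≤ fs/2 = 15 kHz, appears at 4 kHz.
Distinct values: {1 kHz, 4 kHz, 10 kHz}.

1 kHz, 4 kHz, 10 kHz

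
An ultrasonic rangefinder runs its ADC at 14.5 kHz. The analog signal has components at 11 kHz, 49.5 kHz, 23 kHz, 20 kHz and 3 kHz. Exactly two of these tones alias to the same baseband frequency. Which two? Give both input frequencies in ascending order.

fs/2 = 7.25 kHz.
11 kHz > fs/2 = 7.25 kHz, folds to fs − 11 kHz = 3.5 kHz.
49.5 kHz mod fs = 6 kHz.
6 kHz ≤ fs/2 = 7.25 kHz, appears at 6 kHz.
23 kHz mod fs = 8.5 kHz.
8.5 kHz > fs/2 = 7.25 kHz, folds to fs − 8.5 kHz = 6 kHz.
20 kHz mod fs = 5.5 kHz.
5.5 kHz ≤ fs/2 = 7.25 kHz, appears at 5.5 kHz.
3 kHz ≤ fs/2 = 7.25 kHz, passes unchanged.
23 kHz and 49.5 kHz both map to 6 kHz.

23 kHz, 49.5 kHz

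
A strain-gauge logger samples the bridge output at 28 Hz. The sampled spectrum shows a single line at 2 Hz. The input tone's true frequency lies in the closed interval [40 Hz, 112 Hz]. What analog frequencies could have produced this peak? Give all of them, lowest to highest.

Frequencies that alias to 2 Hz are k·fs ± 2 Hz for integer k ≥ 0.
k=0: 2 Hz.
k=1: 26 Hz, 30 Hz.
k=2: 54 Hz, 58 Hz.
k=3: 82 Hz, 86 Hz.
k=4: 110 Hz, 114 Hz.
k=5: 138 Hz, 142 Hz.
Within [40 Hz, 112 Hz]: 54 Hz, 58 Hz, 82 Hz, 86 Hz, 110 Hz.

54 Hz, 58 Hz, 82 Hz, 86 Hz, 110 Hz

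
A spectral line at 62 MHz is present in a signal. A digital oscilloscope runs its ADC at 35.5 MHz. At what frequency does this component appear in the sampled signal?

9 MHz

62 MHz mod fs = 26.5 MHz.
26.5 MHz > fs/2 = 17.75 MHz, folds to fs − 26.5 MHz = 9 MHz.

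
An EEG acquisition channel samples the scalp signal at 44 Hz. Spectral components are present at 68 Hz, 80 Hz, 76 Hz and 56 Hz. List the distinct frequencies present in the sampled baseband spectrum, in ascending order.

8 Hz, 12 Hz, 20 Hz

fs/2 = 22 Hz.
68 Hz mod fs = 24 Hz.
24 Hz > fs/2 = 22 Hz, folds to fs − 24 Hz = 20 Hz.
80 Hz mod fs = 36 Hz.
36 Hz > fs/2 = 22 Hz, folds to fs − 36 Hz = 8 Hz.
76 Hz mod fs = 32 Hz.
32 Hz > fs/2 = 22 Hz, folds to fs − 32 Hz = 12 Hz.
56 Hz mod fs = 12 Hz.
12 Hz ≤ fs/2 = 22 Hz, appears at 12 Hz.
Distinct values: {8 Hz, 12 Hz, 20 Hz}.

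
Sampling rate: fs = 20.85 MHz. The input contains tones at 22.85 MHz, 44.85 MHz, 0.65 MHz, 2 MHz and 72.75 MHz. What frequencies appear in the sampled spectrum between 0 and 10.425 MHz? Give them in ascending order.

fs/2 = 10.425 MHz.
22.85 MHz mod fs = 2 MHz.
2 MHz ≤ fs/2 = 10.425 MHz, appears at 2 MHz.
44.85 MHz mod fs = 3.15 MHz.
3.15 MHz ≤ fs/2 = 10.425 MHz, appears at 3.15 MHz.
0.65 MHz ≤ fs/2 = 10.425 MHz, passes unchanged.
2 MHz ≤ fs/2 = 10.425 MHz, passes unchanged.
72.75 MHz mod fs = 10.2 MHz.
10.2 MHz ≤ fs/2 = 10.425 MHz, appears at 10.2 MHz.
Distinct values: {0.65 MHz, 2 MHz, 3.15 MHz, 10.2 MHz}.

0.65 MHz, 2 MHz, 3.15 MHz, 10.2 MHz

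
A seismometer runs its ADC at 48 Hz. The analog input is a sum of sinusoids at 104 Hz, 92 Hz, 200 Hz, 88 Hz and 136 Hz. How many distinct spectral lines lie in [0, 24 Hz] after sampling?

2

fs/2 = 24 Hz.
104 Hz mod fs = 8 Hz.
8 Hz ≤ fs/2 = 24 Hz, appears at 8 Hz.
92 Hz mod fs = 44 Hz.
44 Hz > fs/2 = 24 Hz, folds to fs − 44 Hz = 4 Hz.
200 Hz mod fs = 8 Hz.
8 Hz ≤ fs/2 = 24 Hz, appears at 8 Hz.
88 Hz mod fs = 40 Hz.
40 Hz > fs/2 = 24 Hz, folds to fs − 40 Hz = 8 Hz.
136 Hz mod fs = 40 Hz.
40 Hz > fs/2 = 24 Hz, folds to fs − 40 Hz = 8 Hz.
Distinct values: {4 Hz, 8 Hz} → 2.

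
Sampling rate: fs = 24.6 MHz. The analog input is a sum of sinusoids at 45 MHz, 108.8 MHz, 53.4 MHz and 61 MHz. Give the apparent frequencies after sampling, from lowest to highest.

4.2 MHz, 10.4 MHz, 11.8 MHz

fs/2 = 12.3 MHz.
45 MHz mod fs = 20.4 MHz.
20.4 MHz > fs/2 = 12.3 MHz, folds to fs − 20.4 MHz = 4.2 MHz.
108.8 MHz mod fs = 10.4 MHz.
10.4 MHz ≤ fs/2 = 12.3 MHz, appears at 10.4 MHz.
53.4 MHz mod fs = 4.2 MHz.
4.2 MHz ≤ fs/2 = 12.3 MHz, appears at 4.2 MHz.
61 MHz mod fs = 11.8 MHz.
11.8 MHz ≤ fs/2 = 12.3 MHz, appears at 11.8 MHz.
Distinct values: {4.2 MHz, 10.4 MHz, 11.8 MHz}.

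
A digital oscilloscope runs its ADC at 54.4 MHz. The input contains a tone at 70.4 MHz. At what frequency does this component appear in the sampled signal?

16 MHz

70.4 MHz mod fs = 16 MHz.
16 MHz ≤ fs/2 = 27.2 MHz, appears at 16 MHz.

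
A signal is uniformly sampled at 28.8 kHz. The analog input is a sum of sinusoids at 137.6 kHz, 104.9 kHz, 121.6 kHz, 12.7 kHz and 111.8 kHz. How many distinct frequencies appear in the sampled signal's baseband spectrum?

4

fs/2 = 14.4 kHz.
137.6 kHz mod fs = 22.4 kHz.
22.4 kHz > fs/2 = 14.4 kHz, folds to fs − 22.4 kHz = 6.4 kHz.
104.9 kHz mod fs = 18.5 kHz.
18.5 kHz > fs/2 = 14.4 kHz, folds to fs − 18.5 kHz = 10.3 kHz.
121.6 kHz mod fs = 6.4 kHz.
6.4 kHz ≤ fs/2 = 14.4 kHz, appears at 6.4 kHz.
12.7 kHz ≤ fs/2 = 14.4 kHz, passes unchanged.
111.8 kHz mod fs = 25.4 kHz.
25.4 kHz > fs/2 = 14.4 kHz, folds to fs − 25.4 kHz = 3.4 kHz.
Distinct values: {3.4 kHz, 6.4 kHz, 10.3 kHz, 12.7 kHz} → 4.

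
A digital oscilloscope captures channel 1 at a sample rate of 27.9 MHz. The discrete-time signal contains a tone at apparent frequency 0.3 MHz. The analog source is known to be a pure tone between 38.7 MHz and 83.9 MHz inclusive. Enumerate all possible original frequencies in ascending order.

55.5 MHz, 56.1 MHz, 83.4 MHz

Frequencies that alias to 0.3 MHz are k·fs ± 0.3 MHz for integer k ≥ 0.
k=0: 0.3 MHz.
k=1: 27.6 MHz, 28.2 MHz.
k=2: 55.5 MHz, 56.1 MHz.
k=3: 83.4 MHz, 84 MHz.
k=4: 111.3 MHz, 111.9 MHz.
Within [38.7 MHz, 83.9 MHz]: 55.5 MHz, 56.1 MHz, 83.4 MHz.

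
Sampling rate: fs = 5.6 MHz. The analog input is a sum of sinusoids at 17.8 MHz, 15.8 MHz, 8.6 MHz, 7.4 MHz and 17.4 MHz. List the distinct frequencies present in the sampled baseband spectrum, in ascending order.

fs/2 = 2.8 MHz.
17.8 MHz mod fs = 1 MHz.
1 MHz ≤ fs/2 = 2.8 MHz, appears at 1 MHz.
15.8 MHz mod fs = 4.6 MHz.
4.6 MHz > fs/2 = 2.8 MHz, folds to fs − 4.6 MHz = 1 MHz.
8.6 MHz mod fs = 3 MHz.
3 MHz > fs/2 = 2.8 MHz, folds to fs − 3 MHz = 2.6 MHz.
7.4 MHz mod fs = 1.8 MHz.
1.8 MHz ≤ fs/2 = 2.8 MHz, appears at 1.8 MHz.
17.4 MHz mod fs = 0.6 MHz.
0.6 MHz ≤ fs/2 = 2.8 MHz, appears at 0.6 MHz.
Distinct values: {0.6 MHz, 1 MHz, 1.8 MHz, 2.6 MHz}.

0.6 MHz, 1 MHz, 1.8 MHz, 2.6 MHz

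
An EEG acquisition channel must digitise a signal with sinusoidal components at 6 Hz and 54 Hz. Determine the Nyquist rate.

Highest-frequency component: 54 Hz.
Nyquist rate = 2 × 54 Hz = 108 Hz.

108 Hz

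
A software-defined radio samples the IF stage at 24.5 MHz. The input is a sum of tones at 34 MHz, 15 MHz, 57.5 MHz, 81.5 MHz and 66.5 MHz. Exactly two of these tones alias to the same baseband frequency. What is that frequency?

9.5 MHz

fs/2 = 12.25 MHz.
34 MHz mod fs = 9.5 MHz.
9.5 MHz ≤ fs/2 = 12.25 MHz, appears at 9.5 MHz.
15 MHz > fs/2 = 12.25 MHz, folds to fs − 15 MHz = 9.5 MHz.
57.5 MHz mod fs = 8.5 MHz.
8.5 MHz ≤ fs/2 = 12.25 MHz, appears at 8.5 MHz.
81.5 MHz mod fs = 8 MHz.
8 MHz ≤ fs/2 = 12.25 MHz, appears at 8 MHz.
66.5 MHz mod fs = 17.5 MHz.
17.5 MHz > fs/2 = 12.25 MHz, folds to fs − 17.5 MHz = 7 MHz.
15 MHz and 34 MHz both map to 9.5 MHz.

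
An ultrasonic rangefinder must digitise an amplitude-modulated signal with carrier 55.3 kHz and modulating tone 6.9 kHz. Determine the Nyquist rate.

AM sidebands sit at fc ± fm = 48.4 kHz and 62.2 kHz.
Highest-frequency component: 62.2 kHz.
Nyquist rate = 2 × 62.2 kHz = 124.4 kHz.

124.4 kHz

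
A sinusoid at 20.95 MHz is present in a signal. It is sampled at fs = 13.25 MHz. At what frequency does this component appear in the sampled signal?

20.95 MHz mod fs = 7.7 MHz.
7.7 MHz > fs/2 = 6.625 MHz, folds to fs − 7.7 MHz = 5.55 MHz.

5.55 MHz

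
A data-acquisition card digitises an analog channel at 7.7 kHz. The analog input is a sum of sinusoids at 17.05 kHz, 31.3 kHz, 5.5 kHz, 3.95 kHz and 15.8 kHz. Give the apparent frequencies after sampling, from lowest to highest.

fs/2 = 3.85 kHz.
17.05 kHz mod fs = 1.65 kHz.
1.65 kHz ≤ fs/2 = 3.85 kHz, appears at 1.65 kHz.
31.3 kHz mod fs = 0.5 kHz.
0.5 kHz ≤ fs/2 = 3.85 kHz, appears at 0.5 kHz.
5.5 kHz > fs/2 = 3.85 kHz, folds to fs − 5.5 kHz = 2.2 kHz.
3.95 kHz > fs/2 = 3.85 kHz, folds to fs − 3.95 kHz = 3.75 kHz.
15.8 kHz mod fs = 0.4 kHz.
0.4 kHz ≤ fs/2 = 3.85 kHz, appears at 0.4 kHz.
Distinct values: {0.4 kHz, 0.5 kHz, 1.65 kHz, 2.2 kHz, 3.75 kHz}.

0.4 kHz, 0.5 kHz, 1.65 kHz, 2.2 kHz, 3.75 kHz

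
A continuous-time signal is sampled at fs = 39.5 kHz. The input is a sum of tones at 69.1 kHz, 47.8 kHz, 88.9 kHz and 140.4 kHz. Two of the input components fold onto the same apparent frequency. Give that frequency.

fs/2 = 19.75 kHz.
69.1 kHz mod fs = 29.6 kHz.
29.6 kHz > fs/2 = 19.75 kHz, folds to fs − 29.6 kHz = 9.9 kHz.
47.8 kHz mod fs = 8.3 kHz.
8.3 kHz ≤ fs/2 = 19.75 kHz, appears at 8.3 kHz.
88.9 kHz mod fs = 9.9 kHz.
9.9 kHz ≤ fs/2 = 19.75 kHz, appears at 9.9 kHz.
140.4 kHz mod fs = 21.9 kHz.
21.9 kHz > fs/2 = 19.75 kHz, folds to fs − 21.9 kHz = 17.6 kHz.
69.1 kHz and 88.9 kHz both map to 9.9 kHz.

9.9 kHz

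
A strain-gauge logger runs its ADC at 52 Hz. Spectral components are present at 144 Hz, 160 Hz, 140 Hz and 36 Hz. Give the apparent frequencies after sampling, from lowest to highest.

4 Hz, 12 Hz, 16 Hz

fs/2 = 26 Hz.
144 Hz mod fs = 40 Hz.
40 Hz > fs/2 = 26 Hz, folds to fs − 40 Hz = 12 Hz.
160 Hz mod fs = 4 Hz.
4 Hz ≤ fs/2 = 26 Hz, appears at 4 Hz.
140 Hz mod fs = 36 Hz.
36 Hz > fs/2 = 26 Hz, folds to fs − 36 Hz = 16 Hz.
36 Hz > fs/2 = 26 Hz, folds to fs − 36 Hz = 16 Hz.
Distinct values: {4 Hz, 12 Hz, 16 Hz}.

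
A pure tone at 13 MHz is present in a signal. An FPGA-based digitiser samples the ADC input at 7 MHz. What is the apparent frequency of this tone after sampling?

13 MHz mod fs = 6 MHz.
6 MHz > fs/2 = 3.5 MHz, folds to fs − 6 MHz = 1 MHz.

1 MHz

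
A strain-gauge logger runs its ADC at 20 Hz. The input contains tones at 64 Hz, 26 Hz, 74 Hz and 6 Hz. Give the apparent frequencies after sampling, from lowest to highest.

4 Hz, 6 Hz

fs/2 = 10 Hz.
64 Hz mod fs = 4 Hz.
4 Hz ≤ fs/2 = 10 Hz, appears at 4 Hz.
26 Hz mod fs = 6 Hz.
6 Hz ≤ fs/2 = 10 Hz, appears at 6 Hz.
74 Hz mod fs = 14 Hz.
14 Hz > fs/2 = 10 Hz, folds to fs − 14 Hz = 6 Hz.
6 Hz ≤ fs/2 = 10 Hz, passes unchanged.
Distinct values: {4 Hz, 6 Hz}.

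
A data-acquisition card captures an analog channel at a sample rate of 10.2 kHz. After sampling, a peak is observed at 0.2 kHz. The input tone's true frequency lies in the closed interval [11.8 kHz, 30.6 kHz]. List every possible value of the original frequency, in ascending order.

20.2 kHz, 20.6 kHz, 30.4 kHz

Frequencies that alias to 0.2 kHz are k·fs ± 0.2 kHz for integer k ≥ 0.
k=0: 0.2 kHz.
k=1: 10 kHz, 10.4 kHz.
k=2: 20.2 kHz, 20.6 kHz.
k=3: 30.4 kHz, 30.8 kHz.
k=4: 40.6 kHz, 41 kHz.
Within [11.8 kHz, 30.6 kHz]: 20.2 kHz, 20.6 kHz, 30.4 kHz.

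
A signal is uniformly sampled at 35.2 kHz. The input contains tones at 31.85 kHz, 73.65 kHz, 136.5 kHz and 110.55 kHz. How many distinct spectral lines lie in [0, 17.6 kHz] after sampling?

4

fs/2 = 17.6 kHz.
31.85 kHz > fs/2 = 17.6 kHz, folds to fs − 31.85 kHz = 3.35 kHz.
73.65 kHz mod fs = 3.25 kHz.
3.25 kHz ≤ fs/2 = 17.6 kHz, appears at 3.25 kHz.
136.5 kHz mod fs = 30.9 kHz.
30.9 kHz > fs/2 = 17.6 kHz, folds to fs − 30.9 kHz = 4.3 kHz.
110.55 kHz mod fs = 4.95 kHz.
4.95 kHz ≤ fs/2 = 17.6 kHz, appears at 4.95 kHz.
Distinct values: {3.25 kHz, 3.35 kHz, 4.3 kHz, 4.95 kHz} → 4.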